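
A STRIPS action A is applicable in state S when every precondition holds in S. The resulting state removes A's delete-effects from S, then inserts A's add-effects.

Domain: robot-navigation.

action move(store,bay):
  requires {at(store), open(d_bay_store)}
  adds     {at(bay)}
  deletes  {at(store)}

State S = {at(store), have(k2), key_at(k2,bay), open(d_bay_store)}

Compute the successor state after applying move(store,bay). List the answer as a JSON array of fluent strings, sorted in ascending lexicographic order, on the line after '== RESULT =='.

Progress:
  pre ⊆ S: {at(store), open(d_bay_store)} ⊆ S  — applicable
  S \ del = {have(k2), key_at(k2,bay), open(d_bay_store)}
  ∪ add   = {at(bay), have(k2), key_at(k2,bay), open(d_bay_store)}

== RESULT ==
["at(bay)", "have(k2)", "key_at(k2,bay)", "open(d_bay_store)"]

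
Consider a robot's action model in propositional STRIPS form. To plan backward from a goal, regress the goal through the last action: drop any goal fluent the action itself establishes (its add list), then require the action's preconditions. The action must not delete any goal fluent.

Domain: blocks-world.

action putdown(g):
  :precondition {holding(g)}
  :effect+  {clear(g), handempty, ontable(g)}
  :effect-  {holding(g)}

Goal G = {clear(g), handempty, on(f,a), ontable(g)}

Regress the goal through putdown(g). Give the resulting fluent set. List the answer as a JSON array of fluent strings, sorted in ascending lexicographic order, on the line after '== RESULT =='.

Regress:
  G ∩ del = {}  (empty — regression defined)
  G \ add = {clear(g), handempty, on(f,a), ontable(g)} \ {clear(g), handempty, ontable(g)} = {on(f,a)}
  ∪ pre   = {on(f,a)} ∪ {holding(g)}
          = {holding(g), on(f,a)}

== RESULT ==
["holding(g)", "on(f,a)"]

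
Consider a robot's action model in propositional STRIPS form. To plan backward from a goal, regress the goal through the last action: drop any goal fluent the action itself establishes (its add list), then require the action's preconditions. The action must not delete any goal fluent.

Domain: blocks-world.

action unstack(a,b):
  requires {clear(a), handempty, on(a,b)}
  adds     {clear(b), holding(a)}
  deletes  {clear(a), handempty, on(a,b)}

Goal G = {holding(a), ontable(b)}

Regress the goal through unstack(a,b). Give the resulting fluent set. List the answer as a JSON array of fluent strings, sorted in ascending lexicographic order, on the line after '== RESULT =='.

Regress:
  G ∩ del = {}  (empty — regression defined)
  G \ add = {holding(a), ontable(b)} \ {clear(b), holding(a)} = {ontable(b)}
  ∪ pre   = {ontable(b)} ∪ {clear(a), handempty, on(a,b)}
          = {clear(a), handempty, on(a,b), ontable(b)}

== RESULT ==
["clear(a)", "handempty", "on(a,b)", "ontable(b)"]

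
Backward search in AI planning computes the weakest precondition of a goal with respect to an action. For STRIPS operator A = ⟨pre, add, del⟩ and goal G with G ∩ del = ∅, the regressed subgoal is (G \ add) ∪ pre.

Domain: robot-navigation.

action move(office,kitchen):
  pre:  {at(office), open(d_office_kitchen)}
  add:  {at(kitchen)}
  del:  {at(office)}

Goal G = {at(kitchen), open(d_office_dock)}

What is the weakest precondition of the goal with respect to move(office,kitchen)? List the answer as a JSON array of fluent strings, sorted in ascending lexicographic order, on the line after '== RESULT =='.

Compute (G \ add) ∪ pre:
  G ∩ del = {}  (empty — regression defined)
  G \ add = {at(kitchen), open(d_office_dock)} \ {at(kitchen)} = {open(d_office_dock)}
  ∪ pre   = {open(d_office_dock)} ∪ {at(office), open(d_office_kitchen)}
          = {at(office), open(d_office_dock), open(d_office_kitchen)}

== RESULT ==
["at(office)", "open(d_office_dock)", "open(d_office_kitchen)"]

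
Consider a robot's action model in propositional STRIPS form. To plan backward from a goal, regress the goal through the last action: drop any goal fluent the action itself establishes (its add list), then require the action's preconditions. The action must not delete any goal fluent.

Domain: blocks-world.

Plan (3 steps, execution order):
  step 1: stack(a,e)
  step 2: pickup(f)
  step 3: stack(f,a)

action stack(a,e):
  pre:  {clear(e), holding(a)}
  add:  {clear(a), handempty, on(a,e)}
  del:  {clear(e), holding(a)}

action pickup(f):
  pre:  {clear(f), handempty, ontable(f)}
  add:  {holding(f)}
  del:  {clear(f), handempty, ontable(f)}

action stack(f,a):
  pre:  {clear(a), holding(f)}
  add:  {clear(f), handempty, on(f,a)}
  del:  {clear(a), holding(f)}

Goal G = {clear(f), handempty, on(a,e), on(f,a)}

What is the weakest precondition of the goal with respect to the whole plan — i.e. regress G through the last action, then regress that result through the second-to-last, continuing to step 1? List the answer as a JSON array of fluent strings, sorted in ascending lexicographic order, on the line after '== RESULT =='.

Work backward from the goal:
  through step 3 (stack(f,a)): drop {clear(f), handempty, on(f,a)}, keep {on(a,e)}, require {clear(a), holding(f)}
    → {clear(a), holding(f), on(a,e)}
  through step 2 (pickup(f)): drop {holding(f)}, keep {clear(a), on(a,e)}, require {clear(f), handempty, ontable(f)}
    → {clear(a), clear(f), handempty, on(a,e), ontable(f)}
  through step 1 (stack(a,e)): drop {clear(a), handempty, on(a,e)}, keep {clear(f), ontable(f)}, require {clear(e), holding(a)}
    → {clear(e), clear(f), holding(a), ontable(f)}

== RESULT ==
["clear(e)", "clear(f)", "holding(a)", "ontable(f)"]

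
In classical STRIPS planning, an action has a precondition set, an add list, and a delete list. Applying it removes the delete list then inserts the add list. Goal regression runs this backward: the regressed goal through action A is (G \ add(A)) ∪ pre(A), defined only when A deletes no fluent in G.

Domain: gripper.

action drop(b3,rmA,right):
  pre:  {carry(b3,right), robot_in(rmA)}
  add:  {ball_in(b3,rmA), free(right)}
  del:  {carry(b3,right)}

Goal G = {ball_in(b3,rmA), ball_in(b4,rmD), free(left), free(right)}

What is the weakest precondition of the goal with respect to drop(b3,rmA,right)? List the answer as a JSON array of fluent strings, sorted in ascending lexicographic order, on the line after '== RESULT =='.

Compute (G \ add) ∪ pre:
  G ∩ del = {}  (empty — regression defined)
  G \ add = {ball_in(b3,rmA), ball_in(b4,rmD), free(left), free(right)} \ {ball_in(b3,rmA), free(right)} = {ball_in(b4,rmD), free(left)}
  ∪ pre   = {ball_in(b4,rmD), free(left)} ∪ {carry(b3,right), robot_in(rmA)}
          = {ball_in(b4,rmD), carry(b3,right), free(left), robot_in(rmA)}

== RESULT ==
["ball_in(b4,rmD)", "carry(b3,right)", "free(left)", "robot_in(rmA)"]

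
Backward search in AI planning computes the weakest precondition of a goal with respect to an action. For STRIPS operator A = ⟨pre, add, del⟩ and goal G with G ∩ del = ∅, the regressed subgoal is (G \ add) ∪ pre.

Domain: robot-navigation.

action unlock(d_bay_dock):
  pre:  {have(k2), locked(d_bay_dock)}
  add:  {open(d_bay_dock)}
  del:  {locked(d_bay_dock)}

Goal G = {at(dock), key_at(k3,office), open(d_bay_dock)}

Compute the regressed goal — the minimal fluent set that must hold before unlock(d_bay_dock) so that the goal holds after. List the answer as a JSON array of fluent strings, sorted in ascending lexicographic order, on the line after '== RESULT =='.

Compute (G \ add) ∪ pre:
  G ∩ del = {}  (empty — regression defined)
  G \ add = {at(dock), key_at(k3,office), open(d_bay_dock)} \ {open(d_bay_dock)} = {at(dock), key_at(k3,office)}
  ∪ pre   = {at(dock), key_at(k3,office)} ∪ {have(k2), locked(d_bay_dock)}
          = {at(dock), have(k2), key_at(k3,office), locked(d_bay_dock)}

== RESULT ==
["at(dock)", "have(k2)", "key_at(k3,office)", "locked(d_bay_dock)"]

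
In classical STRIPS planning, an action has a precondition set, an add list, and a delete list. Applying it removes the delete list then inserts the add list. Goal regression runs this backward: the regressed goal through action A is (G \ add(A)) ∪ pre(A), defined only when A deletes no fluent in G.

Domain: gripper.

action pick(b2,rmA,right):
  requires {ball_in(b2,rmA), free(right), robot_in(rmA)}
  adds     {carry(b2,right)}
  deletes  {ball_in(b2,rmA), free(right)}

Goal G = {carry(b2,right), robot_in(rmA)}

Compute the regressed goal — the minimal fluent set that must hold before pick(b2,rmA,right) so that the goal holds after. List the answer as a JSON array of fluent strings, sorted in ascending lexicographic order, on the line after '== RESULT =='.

Compute (G \ add) ∪ pre:
  G ∩ del = {}  (empty — regression defined)
  G \ add = {carry(b2,right), robot_in(rmA)} \ {carry(b2,right)} = {robot_in(rmA)}
  ∪ pre   = {robot_in(rmA)} ∪ {ball_in(b2,rmA), free(right), robot_in(rmA)}
          = {ball_in(b2,rmA), free(right), robot_in(rmA)}

== RESULT ==
["ball_in(b2,rmA)", "free(right)", "robot_in(rmA)"]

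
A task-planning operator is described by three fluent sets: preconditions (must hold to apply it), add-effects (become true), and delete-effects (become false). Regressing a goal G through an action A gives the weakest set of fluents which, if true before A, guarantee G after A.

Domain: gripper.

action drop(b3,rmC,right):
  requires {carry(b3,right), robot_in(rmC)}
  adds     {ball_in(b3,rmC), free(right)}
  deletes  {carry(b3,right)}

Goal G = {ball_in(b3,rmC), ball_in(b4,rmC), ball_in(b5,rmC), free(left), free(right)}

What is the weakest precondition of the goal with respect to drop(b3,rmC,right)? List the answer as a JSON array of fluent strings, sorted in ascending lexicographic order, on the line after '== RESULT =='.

Regress:
  G ∩ del = {}  (empty — regression defined)
  G \ add = {ball_in(b3,rmC), ball_in(b4,rmC), ball_in(b5,rmC), free(left), free(right)} \ {ball_in(b3,rmC), free(right)} = {ball_in(b4,rmC), ball_in(b5,rmC), free(left)}
  ∪ pre   = {ball_in(b4,rmC), ball_in(b5,rmC), free(left)} ∪ {carry(b3,right), robot_in(rmC)}
          = {ball_in(b4,rmC), ball_in(b5,rmC), carry(b3,right), free(left), robot_in(rmC)}

== RESULT ==
["ball_in(b4,rmC)", "ball_in(b5,rmC)", "carry(b3,right)", "free(left)", "robot_in(rmC)"]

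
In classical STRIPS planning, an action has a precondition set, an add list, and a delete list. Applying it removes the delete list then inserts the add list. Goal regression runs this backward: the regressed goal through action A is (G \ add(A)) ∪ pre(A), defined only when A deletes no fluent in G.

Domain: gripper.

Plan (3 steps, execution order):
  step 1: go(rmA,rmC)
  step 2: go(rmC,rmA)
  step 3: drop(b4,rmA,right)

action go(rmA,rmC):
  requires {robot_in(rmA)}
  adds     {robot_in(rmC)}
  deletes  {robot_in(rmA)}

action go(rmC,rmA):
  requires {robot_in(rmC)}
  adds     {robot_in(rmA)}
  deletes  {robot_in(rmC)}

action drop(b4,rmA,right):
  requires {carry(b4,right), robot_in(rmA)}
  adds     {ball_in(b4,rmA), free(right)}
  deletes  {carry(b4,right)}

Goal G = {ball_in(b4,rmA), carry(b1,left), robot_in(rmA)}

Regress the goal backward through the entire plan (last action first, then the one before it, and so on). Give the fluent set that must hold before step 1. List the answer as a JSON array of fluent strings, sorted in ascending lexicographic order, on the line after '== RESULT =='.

Work backward from the goal:
  through step 3 (drop(b4,rmA,right)): drop {ball_in(b4,rmA)}, keep {carry(b1,left), robot_in(rmA)}, require {carry(b4,right), robot_in(rmA)}
    → {carry(b1,left), carry(b4,right), robot_in(rmA)}
  through step 2 (go(rmC,rmA)): drop {robot_in(rmA)}, keep {carry(b1,left), carry(b4,right)}, require {robot_in(rmC)}
    → {carry(b1,left), carry(b4,right), robot_in(rmC)}
  through step 1 (go(rmA,rmC)): drop {robot_in(rmC)}, keep {carry(b1,left), carry(b4,right)}, require {robot_in(rmA)}
    → {carry(b1,left), carry(b4,right), robot_in(rmA)}

== RESULT ==
["carry(b1,left)", "carry(b4,right)", "robot_in(rmA)"]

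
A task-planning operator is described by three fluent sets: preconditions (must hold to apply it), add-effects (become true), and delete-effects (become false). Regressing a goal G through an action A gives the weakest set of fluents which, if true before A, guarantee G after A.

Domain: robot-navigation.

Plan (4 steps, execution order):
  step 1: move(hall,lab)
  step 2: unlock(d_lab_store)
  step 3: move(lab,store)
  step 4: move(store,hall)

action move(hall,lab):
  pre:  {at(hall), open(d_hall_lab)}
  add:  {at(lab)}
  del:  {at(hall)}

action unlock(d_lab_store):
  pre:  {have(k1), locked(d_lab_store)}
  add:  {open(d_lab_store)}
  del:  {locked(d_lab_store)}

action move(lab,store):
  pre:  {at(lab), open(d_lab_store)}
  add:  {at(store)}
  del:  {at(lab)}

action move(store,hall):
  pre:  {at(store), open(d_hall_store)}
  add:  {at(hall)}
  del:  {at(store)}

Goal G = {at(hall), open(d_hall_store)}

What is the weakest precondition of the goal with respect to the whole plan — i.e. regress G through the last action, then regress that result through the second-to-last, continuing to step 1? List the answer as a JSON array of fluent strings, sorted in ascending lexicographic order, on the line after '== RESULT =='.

Regress step by step:
  through step 4 (move(store,hall)): drop {at(hall)}, keep {open(d_hall_store)}, require {at(store), open(d_hall_store)}
    → {at(store), open(d_hall_store)}
  through step 3 (move(lab,store)): drop {at(store)}, keep {open(d_hall_store)}, require {at(lab), open(d_lab_store)}
    → {at(lab), open(d_hall_store), open(d_lab_store)}
  through step 2 (unlock(d_lab_store)): drop {open(d_lab_store)}, keep {at(lab), open(d_hall_store)}, require {have(k1), locked(d_lab_store)}
    → {at(lab), have(k1), locked(d_lab_store), open(d_hall_store)}
  through step 1 (move(hall,lab)): drop {at(lab)}, keep {have(k1), locked(d_lab_store), open(d_hall_store)}, require {at(hall), open(d_hall_lab)}
    → {at(hall), have(k1), locked(d_lab_store), open(d_hall_lab), open(d_hall_store)}

== RESULT ==
["at(hall)", "have(k1)", "locked(d_lab_store)", "open(d_hall_lab)", "open(d_hall_store)"]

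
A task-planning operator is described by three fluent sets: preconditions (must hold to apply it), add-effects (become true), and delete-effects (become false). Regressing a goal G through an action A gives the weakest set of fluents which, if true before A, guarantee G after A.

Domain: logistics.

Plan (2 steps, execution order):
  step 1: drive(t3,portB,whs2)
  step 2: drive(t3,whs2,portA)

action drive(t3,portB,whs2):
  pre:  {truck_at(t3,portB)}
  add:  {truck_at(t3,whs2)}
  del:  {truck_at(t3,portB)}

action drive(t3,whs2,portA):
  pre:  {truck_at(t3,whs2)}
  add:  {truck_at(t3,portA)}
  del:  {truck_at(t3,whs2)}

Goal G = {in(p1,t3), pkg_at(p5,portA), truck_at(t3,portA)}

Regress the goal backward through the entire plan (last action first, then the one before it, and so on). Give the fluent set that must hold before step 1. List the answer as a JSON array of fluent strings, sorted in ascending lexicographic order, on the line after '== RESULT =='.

Regress step by step:
  through step 2 (drive(t3,whs2,portA)): drop {truck_at(t3,portA)}, keep {in(p1,t3), pkg_at(p5,portA)}, require {truck_at(t3,whs2)}
    → {in(p1,t3), pkg_at(p5,portA), truck_at(t3,whs2)}
  through step 1 (drive(t3,portB,whs2)): drop {truck_at(t3,whs2)}, keep {in(p1,t3), pkg_at(p5,portA)}, require {truck_at(t3,portB)}
    → {in(p1,t3), pkg_at(p5,portA), truck_at(t3,portB)}

== RESULT ==
["in(p1,t3)", "pkg_at(p5,portA)", "truck_at(t3,portB)"]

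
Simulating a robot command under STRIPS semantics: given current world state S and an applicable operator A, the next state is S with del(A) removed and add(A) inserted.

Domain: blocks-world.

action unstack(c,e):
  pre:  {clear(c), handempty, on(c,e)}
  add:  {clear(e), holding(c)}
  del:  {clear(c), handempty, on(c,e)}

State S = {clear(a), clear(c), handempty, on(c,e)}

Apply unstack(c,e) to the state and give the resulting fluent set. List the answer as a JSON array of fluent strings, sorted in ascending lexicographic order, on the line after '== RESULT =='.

Progress:
  pre ⊆ S: {clear(c), handempty, on(c,e)} ⊆ S  — applicable
  S \ del = {clear(a)}
  ∪ add   = {clear(a), clear(e), holding(c)}

== RESULT ==
["clear(a)", "clear(e)", "holding(c)"]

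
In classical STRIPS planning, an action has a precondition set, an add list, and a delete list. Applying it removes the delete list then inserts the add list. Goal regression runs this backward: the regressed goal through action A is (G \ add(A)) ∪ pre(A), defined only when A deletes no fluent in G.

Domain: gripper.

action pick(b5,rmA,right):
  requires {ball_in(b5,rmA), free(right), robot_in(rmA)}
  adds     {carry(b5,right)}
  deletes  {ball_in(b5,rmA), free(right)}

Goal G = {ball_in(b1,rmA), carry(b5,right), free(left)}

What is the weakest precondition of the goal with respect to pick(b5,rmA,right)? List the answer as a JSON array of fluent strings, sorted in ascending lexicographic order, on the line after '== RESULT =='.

Compute (G \ add) ∪ pre:
  G ∩ del = {}  (empty — regression defined)
  G \ add = {ball_in(b1,rmA), carry(b5,right), free(left)} \ {carry(b5,right)} = {ball_in(b1,rmA), free(left)}
  ∪ pre   = {ball_in(b1,rmA), free(left)} ∪ {ball_in(b5,rmA), free(right), robot_in(rmA)}
          = {ball_in(b1,rmA), ball_in(b5,rmA), free(left), free(right), robot_in(rmA)}

== RESULT ==
["ball_in(b1,rmA)", "ball_in(b5,rmA)", "free(left)", "free(right)", "robot_in(rmA)"]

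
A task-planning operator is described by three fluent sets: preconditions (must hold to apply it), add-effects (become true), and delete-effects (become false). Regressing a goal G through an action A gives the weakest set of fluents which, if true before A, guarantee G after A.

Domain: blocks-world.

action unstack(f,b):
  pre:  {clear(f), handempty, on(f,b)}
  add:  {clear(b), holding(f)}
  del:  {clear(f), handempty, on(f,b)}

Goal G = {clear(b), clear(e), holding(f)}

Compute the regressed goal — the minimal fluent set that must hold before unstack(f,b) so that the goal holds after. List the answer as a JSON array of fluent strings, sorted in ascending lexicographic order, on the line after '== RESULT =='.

Regress:
  G ∩ del = {}  (empty — regression defined)
  G \ add = {clear(b), clear(e), holding(f)} \ {clear(b), holding(f)} = {clear(e)}
  ∪ pre   = {clear(e)} ∪ {clear(f), handempty, on(f,b)}
          = {clear(e), clear(f), handempty, on(f,b)}

== RESULT ==
["clear(e)", "clear(f)", "handempty", "on(f,b)"]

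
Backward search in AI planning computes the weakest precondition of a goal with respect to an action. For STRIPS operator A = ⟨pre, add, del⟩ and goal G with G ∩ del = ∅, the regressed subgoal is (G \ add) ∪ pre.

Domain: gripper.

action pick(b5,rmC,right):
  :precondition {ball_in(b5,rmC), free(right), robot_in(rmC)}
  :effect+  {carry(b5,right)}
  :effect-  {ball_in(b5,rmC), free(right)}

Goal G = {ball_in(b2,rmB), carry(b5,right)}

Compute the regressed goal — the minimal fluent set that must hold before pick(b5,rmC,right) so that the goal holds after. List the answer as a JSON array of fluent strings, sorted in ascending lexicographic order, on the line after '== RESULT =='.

Regress:
  G ∩ del = {}  (empty — regression defined)
  G \ add = {ball_in(b2,rmB), carry(b5,right)} \ {carry(b5,right)} = {ball_in(b2,rmB)}
  ∪ pre   = {ball_in(b2,rmB)} ∪ {ball_in(b5,rmC), free(right), robot_in(rmC)}
          = {ball_in(b2,rmB), ball_in(b5,rmC), free(right), robot_in(rmC)}

== RESULT ==
["ball_in(b2,rmB)", "ball_in(b5,rmC)", "free(right)", "robot_in(rmC)"]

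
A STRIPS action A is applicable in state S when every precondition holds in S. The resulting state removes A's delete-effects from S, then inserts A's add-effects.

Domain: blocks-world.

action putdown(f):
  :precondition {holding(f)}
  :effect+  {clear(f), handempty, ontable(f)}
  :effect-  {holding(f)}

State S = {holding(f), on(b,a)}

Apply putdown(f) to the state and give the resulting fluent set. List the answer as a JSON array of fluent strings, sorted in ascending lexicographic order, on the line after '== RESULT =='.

Compute (S \ del) ∪ add:
  pre ⊆ S: {holding(f)} ⊆ S  — applicable
  S \ del = {on(b,a)}
  ∪ add   = {clear(f), handempty, on(b,a), ontable(f)}

== RESULT ==
["clear(f)", "handempty", "on(b,a)", "ontable(f)"]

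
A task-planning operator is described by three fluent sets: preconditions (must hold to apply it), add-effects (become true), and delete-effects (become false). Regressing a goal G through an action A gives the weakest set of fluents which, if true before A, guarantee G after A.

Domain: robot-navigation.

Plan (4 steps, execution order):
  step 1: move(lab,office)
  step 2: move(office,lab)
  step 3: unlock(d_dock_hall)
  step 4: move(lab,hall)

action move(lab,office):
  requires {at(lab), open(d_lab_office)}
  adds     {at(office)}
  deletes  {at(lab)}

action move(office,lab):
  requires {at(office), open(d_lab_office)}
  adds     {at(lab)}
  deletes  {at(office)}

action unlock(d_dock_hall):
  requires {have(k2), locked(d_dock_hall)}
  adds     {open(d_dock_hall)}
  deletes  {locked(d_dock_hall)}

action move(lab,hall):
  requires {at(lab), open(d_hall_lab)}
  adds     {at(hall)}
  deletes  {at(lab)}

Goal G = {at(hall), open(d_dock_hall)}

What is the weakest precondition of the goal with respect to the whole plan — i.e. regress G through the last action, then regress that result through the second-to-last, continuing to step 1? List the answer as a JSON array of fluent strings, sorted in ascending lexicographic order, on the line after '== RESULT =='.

Regress step by step:
  through step 4 (move(lab,hall)): drop {at(hall)}, keep {open(d_dock_hall)}, require {at(lab), open(d_hall_lab)}
    → {at(lab), open(d_dock_hall), open(d_hall_lab)}
  through step 3 (unlock(d_dock_hall)): drop {open(d_dock_hall)}, keep {at(lab), open(d_hall_lab)}, require {have(k2), locked(d_dock_hall)}
    → {at(lab), have(k2), locked(d_dock_hall), open(d_hall_lab)}
  through step 2 (move(office,lab)): drop {at(lab)}, keep {have(k2), locked(d_dock_hall), open(d_hall_lab)}, require {at(office), open(d_lab_office)}
    → {at(office), have(k2), locked(d_dock_hall), open(d_hall_lab), open(d_lab_office)}
  through step 1 (move(lab,office)): drop {at(office)}, keep {have(k2), locked(d_dock_hall), open(d_hall_lab), open(d_lab_office)}, require {at(lab), open(d_lab_office)}
    → {at(lab), have(k2), locked(d_dock_hall), open(d_hall_lab), open(d_lab_office)}

== RESULT ==
["at(lab)", "have(k2)", "locked(d_dock_hall)", "open(d_hall_lab)", "open(d_lab_office)"]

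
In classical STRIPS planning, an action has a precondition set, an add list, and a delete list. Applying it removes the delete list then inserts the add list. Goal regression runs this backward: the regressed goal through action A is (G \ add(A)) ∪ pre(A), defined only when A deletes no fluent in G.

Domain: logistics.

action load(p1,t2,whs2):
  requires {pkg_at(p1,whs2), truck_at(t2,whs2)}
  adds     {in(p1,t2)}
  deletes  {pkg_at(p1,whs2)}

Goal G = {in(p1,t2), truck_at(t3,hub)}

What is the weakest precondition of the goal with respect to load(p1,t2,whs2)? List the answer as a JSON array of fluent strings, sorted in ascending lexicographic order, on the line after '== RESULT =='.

Regress:
  G ∩ del = {}  (empty — regression defined)
  G \ add = {in(p1,t2), truck_at(t3,hub)} \ {in(p1,t2)} = {truck_at(t3,hub)}
  ∪ pre   = {truck_at(t3,hub)} ∪ {pkg_at(p1,whs2), truck_at(t2,whs2)}
          = {pkg_at(p1,whs2), truck_at(t2,whs2), truck_at(t3,hub)}

== RESULT ==
["pkg_at(p1,whs2)", "truck_at(t2,whs2)", "truck_at(t3,hub)"]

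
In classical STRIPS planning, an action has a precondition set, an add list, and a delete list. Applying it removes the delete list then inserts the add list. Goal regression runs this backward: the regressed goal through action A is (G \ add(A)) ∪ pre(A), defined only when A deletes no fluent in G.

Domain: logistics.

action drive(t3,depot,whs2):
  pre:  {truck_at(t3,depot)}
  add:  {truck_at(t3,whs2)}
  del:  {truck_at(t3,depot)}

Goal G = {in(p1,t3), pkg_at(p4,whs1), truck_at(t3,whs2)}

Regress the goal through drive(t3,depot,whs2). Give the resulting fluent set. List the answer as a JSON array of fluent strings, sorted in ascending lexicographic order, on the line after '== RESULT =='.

Compute (G \ add) ∪ pre:
  G ∩ del = {}  (empty — regression defined)
  G \ add = {in(p1,t3), pkg_at(p4,whs1), truck_at(t3,whs2)} \ {truck_at(t3,whs2)} = {in(p1,t3), pkg_at(p4,whs1)}
  ∪ pre   = {in(p1,t3), pkg_at(p4,whs1)} ∪ {truck_at(t3,depot)}
          = {in(p1,t3), pkg_at(p4,whs1), truck_at(t3,depot)}

== RESULT ==
["in(p1,t3)", "pkg_at(p4,whs1)", "truck_at(t3,depot)"]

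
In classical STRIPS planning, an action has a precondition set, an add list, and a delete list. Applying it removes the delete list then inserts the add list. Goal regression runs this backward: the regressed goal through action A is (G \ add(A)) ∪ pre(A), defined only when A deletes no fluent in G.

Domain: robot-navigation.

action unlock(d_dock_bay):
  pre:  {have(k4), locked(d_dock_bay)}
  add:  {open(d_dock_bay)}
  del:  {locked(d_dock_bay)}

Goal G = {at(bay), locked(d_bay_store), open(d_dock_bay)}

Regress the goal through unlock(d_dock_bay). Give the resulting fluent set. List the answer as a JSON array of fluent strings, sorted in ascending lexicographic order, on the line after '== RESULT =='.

Regress:
  G ∩ del = {}  (empty — regression defined)
  G \ add = {at(bay), locked(d_bay_store), open(d_dock_bay)} \ {open(d_dock_bay)} = {at(bay), locked(d_bay_store)}
  ∪ pre   = {at(bay), locked(d_bay_store)} ∪ {have(k4), locked(d_dock_bay)}
          = {at(bay), have(k4), locked(d_bay_store), locked(d_dock_bay)}

== RESULT ==
["at(bay)", "have(k4)", "locked(d_bay_store)", "locked(d_dock_bay)"]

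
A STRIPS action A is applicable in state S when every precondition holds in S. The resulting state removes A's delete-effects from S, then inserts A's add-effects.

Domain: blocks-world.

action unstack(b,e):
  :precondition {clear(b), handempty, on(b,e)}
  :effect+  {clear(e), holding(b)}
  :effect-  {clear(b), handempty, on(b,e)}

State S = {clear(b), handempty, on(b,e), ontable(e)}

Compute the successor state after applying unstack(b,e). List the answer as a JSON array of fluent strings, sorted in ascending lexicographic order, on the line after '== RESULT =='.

Compute (S \ del) ∪ add:
  pre ⊆ S: {clear(b), handempty, on(b,e)} ⊆ S  — applicable
  S \ del = {ontable(e)}
  ∪ add   = {clear(e), holding(b), ontable(e)}

== RESULT ==
["clear(e)", "holding(b)", "ontable(e)"]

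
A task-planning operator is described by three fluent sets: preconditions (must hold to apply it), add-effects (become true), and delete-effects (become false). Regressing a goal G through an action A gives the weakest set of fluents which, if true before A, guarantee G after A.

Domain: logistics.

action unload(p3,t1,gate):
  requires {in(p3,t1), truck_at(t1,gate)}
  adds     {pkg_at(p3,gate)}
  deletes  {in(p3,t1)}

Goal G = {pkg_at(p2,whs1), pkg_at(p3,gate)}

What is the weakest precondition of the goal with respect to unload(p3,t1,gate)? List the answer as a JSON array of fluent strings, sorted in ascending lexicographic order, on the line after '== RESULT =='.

Compute (G \ add) ∪ pre:
  G ∩ del = {}  (empty — regression defined)
  G \ add = {pkg_at(p2,whs1), pkg_at(p3,gate)} \ {pkg_at(p3,gate)} = {pkg_at(p2,whs1)}
  ∪ pre   = {pkg_at(p2,whs1)} ∪ {in(p3,t1), truck_at(t1,gate)}
          = {in(p3,t1), pkg_at(p2,whs1), truck_at(t1,gate)}

== RESULT ==
["in(p3,t1)", "pkg_at(p2,whs1)", "truck_at(t1,gate)"]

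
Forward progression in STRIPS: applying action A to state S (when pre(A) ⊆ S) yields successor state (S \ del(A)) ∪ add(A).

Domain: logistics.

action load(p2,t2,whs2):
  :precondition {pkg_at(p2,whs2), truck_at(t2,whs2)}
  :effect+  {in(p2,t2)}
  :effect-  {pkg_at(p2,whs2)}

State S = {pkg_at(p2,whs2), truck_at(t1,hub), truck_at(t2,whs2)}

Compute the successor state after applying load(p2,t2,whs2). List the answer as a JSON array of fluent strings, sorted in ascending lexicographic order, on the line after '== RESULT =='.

Progress:
  pre ⊆ S: {pkg_at(p2,whs2), truck_at(t2,whs2)} ⊆ S  — applicable
  S \ del = {truck_at(t1,hub), truck_at(t2,whs2)}
  ∪ add   = {in(p2,t2), truck_at(t1,hub), truck_at(t2,whs2)}

== RESULT ==
["in(p2,t2)", "truck_at(t1,hub)", "truck_at(t2,whs2)"]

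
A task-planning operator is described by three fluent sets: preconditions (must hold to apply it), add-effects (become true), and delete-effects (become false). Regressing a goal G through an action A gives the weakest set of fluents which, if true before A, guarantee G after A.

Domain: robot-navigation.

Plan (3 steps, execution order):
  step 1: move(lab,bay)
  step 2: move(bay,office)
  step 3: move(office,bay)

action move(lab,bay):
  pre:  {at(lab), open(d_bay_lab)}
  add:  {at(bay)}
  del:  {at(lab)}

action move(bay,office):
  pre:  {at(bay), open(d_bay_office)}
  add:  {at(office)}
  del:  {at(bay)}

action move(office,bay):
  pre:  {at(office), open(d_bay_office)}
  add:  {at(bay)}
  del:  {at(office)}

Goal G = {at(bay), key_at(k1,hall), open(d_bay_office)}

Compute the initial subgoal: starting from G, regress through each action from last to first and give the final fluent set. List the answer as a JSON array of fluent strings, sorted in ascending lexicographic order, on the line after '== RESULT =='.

Regress step by step:
  through step 3 (move(office,bay)): drop {at(bay)}, keep {key_at(k1,hall), open(d_bay_office)}, require {at(office), open(d_bay_office)}
    → {at(office), key_at(k1,hall), open(d_bay_office)}
  through step 2 (move(bay,office)): drop {at(office)}, keep {key_at(k1,hall), open(d_bay_office)}, require {at(bay), open(d_bay_office)}
    → {at(bay), key_at(k1,hall), open(d_bay_office)}
  through step 1 (move(lab,bay)): drop {at(bay)}, keep {key_at(k1,hall), open(d_bay_office)}, require {at(lab), open(d_bay_lab)}
    → {at(lab), key_at(k1,hall), open(d_bay_lab), open(d_bay_office)}

== RESULT ==
["at(lab)", "key_at(k1,hall)", "open(d_bay_lab)", "open(d_bay_office)"]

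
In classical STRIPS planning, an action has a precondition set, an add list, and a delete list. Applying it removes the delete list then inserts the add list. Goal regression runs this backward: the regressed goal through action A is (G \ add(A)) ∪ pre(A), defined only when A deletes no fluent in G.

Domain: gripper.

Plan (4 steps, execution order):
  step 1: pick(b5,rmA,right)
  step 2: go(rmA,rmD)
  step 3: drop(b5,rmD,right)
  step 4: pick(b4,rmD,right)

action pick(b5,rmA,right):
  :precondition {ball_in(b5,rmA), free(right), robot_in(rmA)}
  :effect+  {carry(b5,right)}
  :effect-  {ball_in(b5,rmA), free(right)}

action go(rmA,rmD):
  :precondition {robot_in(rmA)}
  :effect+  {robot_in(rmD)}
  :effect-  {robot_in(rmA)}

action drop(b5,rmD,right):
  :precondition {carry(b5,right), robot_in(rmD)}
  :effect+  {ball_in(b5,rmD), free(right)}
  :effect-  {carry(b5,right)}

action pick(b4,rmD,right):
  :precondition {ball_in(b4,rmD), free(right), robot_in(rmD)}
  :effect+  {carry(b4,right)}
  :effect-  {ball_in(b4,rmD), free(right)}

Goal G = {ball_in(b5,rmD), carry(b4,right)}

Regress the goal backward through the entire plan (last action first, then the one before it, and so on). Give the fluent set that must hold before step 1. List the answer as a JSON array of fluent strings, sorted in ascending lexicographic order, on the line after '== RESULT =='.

Regress step by step:
  through step 4 (pick(b4,rmD,right)): drop {carry(b4,right)}, keep {ball_in(b5,rmD)}, require {ball_in(b4,rmD), free(right), robot_in(rmD)}
    → {ball_in(b4,rmD), ball_in(b5,rmD), free(right), robot_in(rmD)}
  through step 3 (drop(b5,rmD,right)): drop {ball_in(b5,rmD), free(right)}, keep {ball_in(b4,rmD), robot_in(rmD)}, require {carry(b5,right), robot_in(rmD)}
    → {ball_in(b4,rmD), carry(b5,right), robot_in(rmD)}
  through step 2 (go(rmA,rmD)): drop {robot_in(rmD)}, keep {ball_in(b4,rmD), carry(b5,right)}, require {robot_in(rmA)}
    → {ball_in(b4,rmD), carry(b5,right), robot_in(rmA)}
  through step 1 (pick(b5,rmA,right)): drop {carry(b5,right)}, keep {ball_in(b4,rmD), robot_in(rmA)}, require {ball_in(b5,rmA), free(right), robot_in(rmA)}
    → {ball_in(b4,rmD), ball_in(b5,rmA), free(right), robot_in(rmA)}

== RESULT ==
["ball_in(b4,rmD)", "ball_in(b5,rmA)", "free(right)", "robot_in(rmA)"]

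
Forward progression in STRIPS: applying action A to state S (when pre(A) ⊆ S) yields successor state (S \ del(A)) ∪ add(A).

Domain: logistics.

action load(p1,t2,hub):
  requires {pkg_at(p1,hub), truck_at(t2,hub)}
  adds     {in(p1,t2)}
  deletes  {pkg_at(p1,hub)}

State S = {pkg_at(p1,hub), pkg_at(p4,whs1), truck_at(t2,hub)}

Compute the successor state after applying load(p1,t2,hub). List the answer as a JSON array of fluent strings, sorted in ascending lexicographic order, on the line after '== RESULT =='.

Compute (S \ del) ∪ add:
  pre ⊆ S: {pkg_at(p1,hub), truck_at(t2,hub)} ⊆ S  — applicable
  S \ del = {pkg_at(p4,whs1), truck_at(t2,hub)}
  ∪ add   = {in(p1,t2), pkg_at(p4,whs1), truck_at(t2,hub)}

== RESULT ==
["in(p1,t2)", "pkg_at(p4,whs1)", "truck_at(t2,hub)"]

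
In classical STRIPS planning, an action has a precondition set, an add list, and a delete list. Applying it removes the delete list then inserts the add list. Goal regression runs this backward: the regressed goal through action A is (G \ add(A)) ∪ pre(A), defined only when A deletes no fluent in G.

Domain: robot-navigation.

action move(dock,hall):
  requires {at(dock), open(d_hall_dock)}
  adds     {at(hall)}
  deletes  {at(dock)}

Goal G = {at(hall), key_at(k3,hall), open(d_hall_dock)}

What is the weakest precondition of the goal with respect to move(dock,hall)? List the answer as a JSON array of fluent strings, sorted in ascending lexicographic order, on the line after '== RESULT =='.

Compute (G \ add) ∪ pre:
  G ∩ del = {}  (empty — regression defined)
  G \ add = {at(hall), key_at(k3,hall), open(d_hall_dock)} \ {at(hall)} = {key_at(k3,hall), open(d_hall_dock)}
  ∪ pre   = {key_at(k3,hall), open(d_hall_dock)} ∪ {at(dock), open(d_hall_dock)}
          = {at(dock), key_at(k3,hall), open(d_hall_dock)}

== RESULT ==
["at(dock)", "key_at(k3,hall)", "open(d_hall_dock)"]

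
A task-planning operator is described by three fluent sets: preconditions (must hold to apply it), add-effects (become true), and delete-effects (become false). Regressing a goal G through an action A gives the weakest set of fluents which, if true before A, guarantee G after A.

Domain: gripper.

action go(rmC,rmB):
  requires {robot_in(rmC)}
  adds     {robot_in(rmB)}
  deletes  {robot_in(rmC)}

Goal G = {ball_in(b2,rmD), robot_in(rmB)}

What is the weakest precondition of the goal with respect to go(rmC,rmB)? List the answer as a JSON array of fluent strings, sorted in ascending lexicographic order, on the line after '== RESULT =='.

Compute (G \ add) ∪ pre:
  G ∩ del = {}  (empty — regression defined)
  G \ add = {ball_in(b2,rmD), robot_in(rmB)} \ {robot_in(rmB)} = {ball_in(b2,rmD)}
  ∪ pre   = {ball_in(b2,rmD)} ∪ {robot_in(rmC)}
          = {ball_in(b2,rmD), robot_in(rmC)}

== RESULT ==
["ball_in(b2,rmD)", "robot_in(rmC)"]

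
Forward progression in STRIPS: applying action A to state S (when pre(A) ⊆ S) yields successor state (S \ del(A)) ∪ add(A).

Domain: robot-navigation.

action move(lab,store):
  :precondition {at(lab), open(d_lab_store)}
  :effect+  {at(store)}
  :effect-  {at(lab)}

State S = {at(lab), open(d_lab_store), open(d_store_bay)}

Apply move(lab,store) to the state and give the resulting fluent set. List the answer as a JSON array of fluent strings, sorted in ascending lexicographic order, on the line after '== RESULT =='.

Compute (S \ del) ∪ add:
  pre ⊆ S: {at(lab), open(d_lab_store)} ⊆ S  — applicable
  S \ del = {open(d_lab_store), open(d_store_bay)}
  ∪ add   = {at(store), open(d_lab_store), open(d_store_bay)}

== RESULT ==
["at(store)", "open(d_lab_store)", "open(d_store_bay)"]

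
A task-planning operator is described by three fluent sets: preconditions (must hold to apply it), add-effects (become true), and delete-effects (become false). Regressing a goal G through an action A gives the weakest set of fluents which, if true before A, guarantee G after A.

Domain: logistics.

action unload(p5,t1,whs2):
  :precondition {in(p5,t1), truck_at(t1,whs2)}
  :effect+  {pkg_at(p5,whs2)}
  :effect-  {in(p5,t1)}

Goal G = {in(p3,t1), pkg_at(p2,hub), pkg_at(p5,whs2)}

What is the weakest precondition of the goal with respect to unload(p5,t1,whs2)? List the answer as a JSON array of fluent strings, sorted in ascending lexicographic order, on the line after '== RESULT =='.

Compute (G \ add) ∪ pre:
  G ∩ del = {}  (empty — regression defined)
  G \ add = {in(p3,t1), pkg_at(p2,hub), pkg_at(p5,whs2)} \ {pkg_at(p5,whs2)} = {in(p3,t1), pkg_at(p2,hub)}
  ∪ pre   = {in(p3,t1), pkg_at(p2,hub)} ∪ {in(p5,t1), truck_at(t1,whs2)}
          = {in(p3,t1), in(p5,t1), pkg_at(p2,hub), truck_at(t1,whs2)}

== RESULT ==
["in(p3,t1)", "in(p5,t1)", "pkg_at(p2,hub)", "truck_at(t1,whs2)"]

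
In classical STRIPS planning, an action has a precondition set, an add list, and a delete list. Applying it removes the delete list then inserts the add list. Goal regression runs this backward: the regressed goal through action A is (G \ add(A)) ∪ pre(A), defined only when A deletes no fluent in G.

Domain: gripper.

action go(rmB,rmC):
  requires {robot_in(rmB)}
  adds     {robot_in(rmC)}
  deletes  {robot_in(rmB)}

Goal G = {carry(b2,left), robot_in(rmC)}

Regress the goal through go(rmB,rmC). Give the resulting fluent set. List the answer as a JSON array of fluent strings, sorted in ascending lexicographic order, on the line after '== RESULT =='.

Regress:
  G ∩ del = {}  (empty — regression defined)
  G \ add = {carry(b2,left), robot_in(rmC)} \ {robot_in(rmC)} = {carry(b2,left)}
  ∪ pre   = {carry(b2,left)} ∪ {robot_in(rmB)}
          = {carry(b2,left), robot_in(rmB)}

== RESULT ==
["carry(b2,left)", "robot_in(rmB)"]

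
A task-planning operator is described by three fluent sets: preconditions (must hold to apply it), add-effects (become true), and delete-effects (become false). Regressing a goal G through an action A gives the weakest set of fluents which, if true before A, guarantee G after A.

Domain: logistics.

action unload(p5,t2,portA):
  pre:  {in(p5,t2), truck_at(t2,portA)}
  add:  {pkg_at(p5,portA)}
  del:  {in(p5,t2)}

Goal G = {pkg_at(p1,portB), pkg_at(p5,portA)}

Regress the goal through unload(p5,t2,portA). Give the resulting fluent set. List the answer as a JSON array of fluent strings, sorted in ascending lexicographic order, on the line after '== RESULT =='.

Regress:
  G ∩ del = {}  (empty — regression defined)
  G \ add = {pkg_at(p1,portB), pkg_at(p5,portA)} \ {pkg_at(p5,portA)} = {pkg_at(p1,portB)}
  ∪ pre   = {pkg_at(p1,portB)} ∪ {in(p5,t2), truck_at(t2,portA)}
          = {in(p5,t2), pkg_at(p1,portB), truck_at(t2,portA)}

== RESULT ==
["in(p5,t2)", "pkg_at(p1,portB)", "truck_at(t2,portA)"]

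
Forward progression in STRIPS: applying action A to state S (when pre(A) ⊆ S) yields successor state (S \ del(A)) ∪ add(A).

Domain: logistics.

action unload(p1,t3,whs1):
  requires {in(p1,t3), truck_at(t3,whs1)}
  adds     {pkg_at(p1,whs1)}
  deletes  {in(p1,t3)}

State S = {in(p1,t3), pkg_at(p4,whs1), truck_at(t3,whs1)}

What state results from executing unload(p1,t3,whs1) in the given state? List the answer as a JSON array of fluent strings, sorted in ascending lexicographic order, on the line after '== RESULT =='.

Progress:
  pre ⊆ S: {in(p1,t3), truck_at(t3,whs1)} ⊆ S  — applicable
  S \ del = {pkg_at(p4,whs1), truck_at(t3,whs1)}
  ∪ add   = {pkg_at(p1,whs1), pkg_at(p4,whs1), truck_at(t3,whs1)}

== RESULT ==
["pkg_at(p1,whs1)", "pkg_at(p4,whs1)", "truck_at(t3,whs1)"]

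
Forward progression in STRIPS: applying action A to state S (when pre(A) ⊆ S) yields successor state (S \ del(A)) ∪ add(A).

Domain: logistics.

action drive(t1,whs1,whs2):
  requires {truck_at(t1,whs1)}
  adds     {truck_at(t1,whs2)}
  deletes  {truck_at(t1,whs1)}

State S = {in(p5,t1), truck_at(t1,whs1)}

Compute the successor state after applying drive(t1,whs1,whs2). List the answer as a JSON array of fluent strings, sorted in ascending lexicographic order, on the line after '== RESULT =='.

Progress:
  pre ⊆ S: {truck_at(t1,whs1)} ⊆ S  — applicable
  S \ del = {in(p5,t1)}
  ∪ add   = {in(p5,t1), truck_at(t1,whs2)}

== RESULT ==
["in(p5,t1)", "truck_at(t1,whs2)"]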